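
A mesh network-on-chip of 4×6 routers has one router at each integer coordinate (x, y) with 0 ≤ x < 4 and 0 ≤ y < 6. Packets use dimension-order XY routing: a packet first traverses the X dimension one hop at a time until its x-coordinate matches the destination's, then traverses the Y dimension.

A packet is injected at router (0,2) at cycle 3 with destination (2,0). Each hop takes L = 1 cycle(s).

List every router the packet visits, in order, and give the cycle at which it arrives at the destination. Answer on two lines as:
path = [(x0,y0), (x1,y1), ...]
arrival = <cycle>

src (0,2)  cyc=3
E→(1,2)  cyc=4
E→(2,2)  cyc=5
S→(2,1)  cyc=6
S→(2,0)  cyc=7

path = [(0,2), (1,2), (2,2), (2,1), (2,0)]
arrival = 7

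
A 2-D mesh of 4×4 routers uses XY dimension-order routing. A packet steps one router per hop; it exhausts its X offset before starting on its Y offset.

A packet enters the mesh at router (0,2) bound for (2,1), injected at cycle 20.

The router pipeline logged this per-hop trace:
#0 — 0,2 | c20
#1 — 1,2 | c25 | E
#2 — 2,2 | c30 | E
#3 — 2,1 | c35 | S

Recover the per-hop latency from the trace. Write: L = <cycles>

cyc[1] − cyc[0] = 25 − 20 = 5.
That increment is L by definition: L = 5.

L = 5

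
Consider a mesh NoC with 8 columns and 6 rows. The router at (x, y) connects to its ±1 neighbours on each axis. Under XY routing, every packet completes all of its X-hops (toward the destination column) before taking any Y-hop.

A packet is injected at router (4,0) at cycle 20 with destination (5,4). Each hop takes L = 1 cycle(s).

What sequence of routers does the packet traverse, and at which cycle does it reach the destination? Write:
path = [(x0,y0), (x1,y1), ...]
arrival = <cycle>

path = [(4,0), (5,0), (5,1), (5,2), (5,3), (5,4)]
arrival = 25

#0 — 4,0 | c20
#1 — 5,0 | c21 | E
#2 — 5,1 | c22 | N
#3 — 5,2 | c23 | N
#4 — 5,3 | c24 | N
#5 — 5,4 | c25 | N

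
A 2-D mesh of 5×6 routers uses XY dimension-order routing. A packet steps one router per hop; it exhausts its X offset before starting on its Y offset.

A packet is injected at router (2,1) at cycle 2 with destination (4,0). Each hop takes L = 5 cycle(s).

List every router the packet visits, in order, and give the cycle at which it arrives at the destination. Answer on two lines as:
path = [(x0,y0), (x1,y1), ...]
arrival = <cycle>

path = [(2,1), (3,1), (4,1), (4,0)]
arrival = 17

  0. router=(2,1) cycle=2 (inject)
  1. router=(3,1) cycle=7 dir=E
  2. router=(4,1) cycle=12 dir=E
  3. router=(4,0) cycle=17 dir=S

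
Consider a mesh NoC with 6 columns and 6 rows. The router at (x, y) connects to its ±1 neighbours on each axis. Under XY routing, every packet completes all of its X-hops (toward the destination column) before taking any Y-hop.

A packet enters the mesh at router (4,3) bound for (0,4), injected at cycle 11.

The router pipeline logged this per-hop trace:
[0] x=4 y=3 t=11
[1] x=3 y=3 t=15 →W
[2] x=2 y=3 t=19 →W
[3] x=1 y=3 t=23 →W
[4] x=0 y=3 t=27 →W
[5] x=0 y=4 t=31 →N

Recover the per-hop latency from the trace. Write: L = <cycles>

L = 4

cyc[1] − cyc[0] = 15 − 11 = 4.
That increment is L by definition: L = 4.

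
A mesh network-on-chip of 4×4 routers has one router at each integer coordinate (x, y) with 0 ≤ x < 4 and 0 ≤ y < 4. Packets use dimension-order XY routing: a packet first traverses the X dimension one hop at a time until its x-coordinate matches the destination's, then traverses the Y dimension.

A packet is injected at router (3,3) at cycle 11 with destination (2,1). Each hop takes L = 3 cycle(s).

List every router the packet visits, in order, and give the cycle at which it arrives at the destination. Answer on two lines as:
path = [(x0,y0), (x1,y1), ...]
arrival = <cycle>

hop 0: (3,3) @ cyc 11
hop 1: (2,3) @ cyc 14  [W]
hop 2: (2,2) @ cyc 17  [S]
hop 3: (2,1) @ cyc 20  [S]

path = [(3,3), (2,3), (2,2), (2,1)]
arrival = 20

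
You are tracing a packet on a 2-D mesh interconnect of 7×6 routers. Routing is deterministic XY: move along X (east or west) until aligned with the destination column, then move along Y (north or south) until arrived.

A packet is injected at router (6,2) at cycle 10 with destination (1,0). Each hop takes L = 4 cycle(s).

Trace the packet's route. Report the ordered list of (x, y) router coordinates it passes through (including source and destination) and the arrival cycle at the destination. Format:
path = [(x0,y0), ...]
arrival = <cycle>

path = [(6,2), (5,2), (4,2), (3,2), (2,2), (1,2), (1,1), (1,0)]
arrival = 38

src (6,2)  cyc=10
W→(5,2)  cyc=14
W→(4,2)  cyc=18
W→(3,2)  cyc=22
W→(2,2)  cyc=26
W→(1,2)  cyc=30
S→(1,1)  cyc=34
S→(1,0)  cyc=38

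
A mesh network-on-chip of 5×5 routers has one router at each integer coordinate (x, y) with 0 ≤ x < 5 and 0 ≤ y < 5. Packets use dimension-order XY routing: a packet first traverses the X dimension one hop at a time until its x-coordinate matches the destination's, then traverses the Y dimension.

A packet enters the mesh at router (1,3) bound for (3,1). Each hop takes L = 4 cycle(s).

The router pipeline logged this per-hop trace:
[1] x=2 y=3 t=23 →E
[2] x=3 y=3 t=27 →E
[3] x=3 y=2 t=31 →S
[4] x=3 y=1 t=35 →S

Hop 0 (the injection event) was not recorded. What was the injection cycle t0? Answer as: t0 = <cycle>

cyc[1] = 23 and cyc[k] = t0 + k·L for every k.
Therefore t0 = 23 − L = 19.

t0 = 19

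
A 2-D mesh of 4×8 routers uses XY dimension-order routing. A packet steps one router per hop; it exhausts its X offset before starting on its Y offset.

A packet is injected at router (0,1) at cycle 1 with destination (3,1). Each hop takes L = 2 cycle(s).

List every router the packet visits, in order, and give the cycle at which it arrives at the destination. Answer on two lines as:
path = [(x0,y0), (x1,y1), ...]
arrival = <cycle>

hop 0: (0,1) @ cyc 1
hop 1: (1,1) @ cyc 3  [E]
hop 2: (2,1) @ cyc 5  [E]
hop 3: (3,1) @ cyc 7  [E]

path = [(0,1), (1,1), (2,1), (3,1)]
arrival = 7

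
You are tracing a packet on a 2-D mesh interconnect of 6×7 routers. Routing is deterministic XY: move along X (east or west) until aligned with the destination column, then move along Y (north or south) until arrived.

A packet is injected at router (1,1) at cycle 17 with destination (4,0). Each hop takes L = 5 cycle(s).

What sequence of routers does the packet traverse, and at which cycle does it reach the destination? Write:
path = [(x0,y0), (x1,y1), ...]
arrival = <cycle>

path = [(1,1), (2,1), (3,1), (4,1), (4,0)]
arrival = 37

#0 — 1,1 | c17
#1 — 2,1 | c22 | E
#2 — 3,1 | c27 | E
#3 — 4,1 | c32 | E
#4 — 4,0 | c37 | S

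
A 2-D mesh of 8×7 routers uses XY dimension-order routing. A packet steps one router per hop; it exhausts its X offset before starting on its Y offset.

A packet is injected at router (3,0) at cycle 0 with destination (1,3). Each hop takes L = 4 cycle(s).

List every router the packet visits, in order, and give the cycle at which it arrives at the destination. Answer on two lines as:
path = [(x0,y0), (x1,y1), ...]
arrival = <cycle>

path = [(3,0), (2,0), (1,0), (1,1), (1,2), (1,3)]
arrival = 20

hop 0: (3,0) @ cyc 0
hop 1: (2,0) @ cyc 4  [W]
hop 2: (1,0) @ cyc 8  [W]
hop 3: (1,1) @ cyc 12  [N]
hop 4: (1,2) @ cyc 16  [N]
hop 5: (1,3) @ cyc 20  [N]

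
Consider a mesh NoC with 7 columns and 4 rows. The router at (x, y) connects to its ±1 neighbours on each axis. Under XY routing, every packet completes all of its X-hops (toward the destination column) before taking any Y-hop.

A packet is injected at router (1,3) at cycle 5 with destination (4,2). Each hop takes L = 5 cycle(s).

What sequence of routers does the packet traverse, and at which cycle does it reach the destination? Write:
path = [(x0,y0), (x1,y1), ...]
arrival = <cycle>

#0 — 1,3 | c5
#1 — 2,3 | c10 | E
#2 — 3,3 | c15 | E
#3 — 4,3 | c20 | E
#4 — 4,2 | c25 | S

path = [(1,3), (2,3), (3,3), (4,3), (4,2)]
arrival = 25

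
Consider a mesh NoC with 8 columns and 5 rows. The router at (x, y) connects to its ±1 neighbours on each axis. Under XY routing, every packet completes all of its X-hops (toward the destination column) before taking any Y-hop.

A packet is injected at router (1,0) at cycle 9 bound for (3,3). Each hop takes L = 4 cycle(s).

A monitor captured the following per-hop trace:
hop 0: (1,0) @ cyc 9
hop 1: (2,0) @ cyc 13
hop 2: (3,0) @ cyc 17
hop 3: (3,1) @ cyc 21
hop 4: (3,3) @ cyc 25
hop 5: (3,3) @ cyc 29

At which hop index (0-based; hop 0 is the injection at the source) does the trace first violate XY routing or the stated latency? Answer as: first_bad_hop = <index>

check 1→ d=(1,0) cyc+4: ok
check 2→ d=(1,0) cyc+4: ok
check 3→ d=(0,1) cyc+4: ok
check 4→ d=(0,2) cyc+4: BAD: non-unit step

first_bad_hop = 4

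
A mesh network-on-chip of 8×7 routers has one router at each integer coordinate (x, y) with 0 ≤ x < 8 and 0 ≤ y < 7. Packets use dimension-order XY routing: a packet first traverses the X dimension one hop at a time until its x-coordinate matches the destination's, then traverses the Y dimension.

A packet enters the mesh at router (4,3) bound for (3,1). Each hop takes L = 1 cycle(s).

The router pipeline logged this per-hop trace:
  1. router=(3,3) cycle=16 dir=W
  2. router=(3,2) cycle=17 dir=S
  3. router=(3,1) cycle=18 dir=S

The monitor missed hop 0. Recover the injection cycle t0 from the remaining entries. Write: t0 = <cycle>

cyc[1] = 16 and cyc[k] = t0 + k·L for every k.
t0 = cyc[1] − L = 16 − 1 = 15.

t0 = 15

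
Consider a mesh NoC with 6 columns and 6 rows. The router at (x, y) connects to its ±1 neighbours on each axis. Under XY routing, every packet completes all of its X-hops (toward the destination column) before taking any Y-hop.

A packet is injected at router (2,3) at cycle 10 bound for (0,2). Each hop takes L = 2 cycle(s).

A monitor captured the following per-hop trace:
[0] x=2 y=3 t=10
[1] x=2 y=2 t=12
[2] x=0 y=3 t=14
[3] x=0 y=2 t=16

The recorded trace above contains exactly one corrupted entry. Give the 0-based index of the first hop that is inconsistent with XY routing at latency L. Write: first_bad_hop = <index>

[1] (+0,-1) / 2c ⇒ BAD: Y-move but x=2≠0

first_bad_hop = 1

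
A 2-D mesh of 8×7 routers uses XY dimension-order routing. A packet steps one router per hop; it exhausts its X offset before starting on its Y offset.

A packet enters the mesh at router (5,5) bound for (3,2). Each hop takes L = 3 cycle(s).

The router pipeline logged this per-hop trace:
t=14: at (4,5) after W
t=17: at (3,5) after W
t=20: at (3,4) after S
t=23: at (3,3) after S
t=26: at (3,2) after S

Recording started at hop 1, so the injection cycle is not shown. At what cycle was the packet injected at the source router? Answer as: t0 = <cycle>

At hop 1 the cycle is 14; in general cyc_k = t0 + kL.
Therefore t0 = 14 − L = 11.

t0 = 11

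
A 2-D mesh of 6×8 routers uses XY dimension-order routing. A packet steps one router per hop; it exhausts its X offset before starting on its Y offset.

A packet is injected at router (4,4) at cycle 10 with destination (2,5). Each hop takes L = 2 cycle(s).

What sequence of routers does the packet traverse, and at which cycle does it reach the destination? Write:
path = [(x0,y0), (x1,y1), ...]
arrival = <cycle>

path = [(4,4), (3,4), (2,4), (2,5)]
arrival = 16

src (4,4)  cyc=10
W→(3,4)  cyc=12
W→(2,4)  cyc=14
N→(2,5)  cyc=16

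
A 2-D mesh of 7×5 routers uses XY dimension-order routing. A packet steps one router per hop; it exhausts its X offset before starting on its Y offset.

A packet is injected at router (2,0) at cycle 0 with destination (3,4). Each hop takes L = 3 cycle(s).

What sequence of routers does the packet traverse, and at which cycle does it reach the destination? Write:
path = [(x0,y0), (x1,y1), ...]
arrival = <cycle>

path = [(2,0), (3,0), (3,1), (3,2), (3,3), (3,4)]
arrival = 15

t=0: at (2,0)
t=3: at (3,0) after E
t=6: at (3,1) after N
t=9: at (3,2) after N
t=12: at (3,3) after N
t=15: at (3,4) after N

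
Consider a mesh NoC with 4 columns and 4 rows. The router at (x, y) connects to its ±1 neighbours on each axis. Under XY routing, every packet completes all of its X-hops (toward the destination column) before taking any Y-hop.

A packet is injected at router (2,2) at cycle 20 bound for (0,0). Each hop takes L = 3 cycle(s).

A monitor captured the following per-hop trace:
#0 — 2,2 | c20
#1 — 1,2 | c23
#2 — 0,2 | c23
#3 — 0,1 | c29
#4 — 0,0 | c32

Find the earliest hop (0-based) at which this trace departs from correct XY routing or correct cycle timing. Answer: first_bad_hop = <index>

first_bad_hop = 2

  1: Δx=-1 Δy=+0 Δt=3 [ok]
  2: Δx=-1 Δy=+0 Δt=0 [BAD: Δcyc=0≠L]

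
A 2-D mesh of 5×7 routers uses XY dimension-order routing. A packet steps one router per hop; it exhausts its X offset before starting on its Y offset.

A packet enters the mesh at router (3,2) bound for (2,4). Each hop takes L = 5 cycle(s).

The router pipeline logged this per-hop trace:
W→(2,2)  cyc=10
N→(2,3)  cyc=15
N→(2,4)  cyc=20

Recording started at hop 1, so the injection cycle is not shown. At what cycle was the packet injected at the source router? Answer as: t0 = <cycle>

The first recorded entry is hop 1 at cycle 10.
So t0 = 10 − 1·5 = 5.

t0 = 5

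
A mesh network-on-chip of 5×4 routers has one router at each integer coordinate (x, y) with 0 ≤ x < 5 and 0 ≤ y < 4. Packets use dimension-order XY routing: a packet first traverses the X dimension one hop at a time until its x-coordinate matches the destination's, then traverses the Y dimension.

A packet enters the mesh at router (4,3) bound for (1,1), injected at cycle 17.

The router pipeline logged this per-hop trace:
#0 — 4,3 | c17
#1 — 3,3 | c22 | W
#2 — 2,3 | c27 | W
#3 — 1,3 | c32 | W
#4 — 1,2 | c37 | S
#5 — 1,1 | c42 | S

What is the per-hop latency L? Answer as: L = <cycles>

From hop 0 (17) to hop 1 (22): +5 cycles.
One hop costs L cycles, so L = 5.

L = 5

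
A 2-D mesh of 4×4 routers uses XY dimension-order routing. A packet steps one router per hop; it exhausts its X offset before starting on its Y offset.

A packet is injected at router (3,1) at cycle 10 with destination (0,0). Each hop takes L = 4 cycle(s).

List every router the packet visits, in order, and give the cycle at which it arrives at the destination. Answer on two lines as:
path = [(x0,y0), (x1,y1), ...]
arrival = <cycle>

path = [(3,1), (2,1), (1,1), (0,1), (0,0)]
arrival = 26

t=10: at (3,1)
t=14: at (2,1) after W
t=18: at (1,1) after W
t=22: at (0,1) after W
t=26: at (0,0) after S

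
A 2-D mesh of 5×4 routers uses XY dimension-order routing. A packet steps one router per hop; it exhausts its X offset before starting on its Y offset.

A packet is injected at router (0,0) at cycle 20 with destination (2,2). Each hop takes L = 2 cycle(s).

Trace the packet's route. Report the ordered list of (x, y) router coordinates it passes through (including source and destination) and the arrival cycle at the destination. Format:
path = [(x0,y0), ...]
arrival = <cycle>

path = [(0,0), (1,0), (2,0), (2,1), (2,2)]
arrival = 28

src (0,0)  cyc=20
E→(1,0)  cyc=22
E→(2,0)  cyc=24
N→(2,1)  cyc=26
N→(2,2)  cyc=28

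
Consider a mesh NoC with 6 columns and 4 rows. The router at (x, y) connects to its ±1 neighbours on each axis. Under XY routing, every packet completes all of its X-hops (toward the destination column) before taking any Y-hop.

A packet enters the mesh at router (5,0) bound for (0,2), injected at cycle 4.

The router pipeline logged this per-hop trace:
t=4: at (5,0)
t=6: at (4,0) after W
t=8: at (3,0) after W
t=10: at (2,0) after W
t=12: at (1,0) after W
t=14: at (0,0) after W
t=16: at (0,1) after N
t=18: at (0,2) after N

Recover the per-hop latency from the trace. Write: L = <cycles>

From hop 0 (4) to hop 1 (6): +2 cycles.
Each hop adds L, hence L = 2.

L = 2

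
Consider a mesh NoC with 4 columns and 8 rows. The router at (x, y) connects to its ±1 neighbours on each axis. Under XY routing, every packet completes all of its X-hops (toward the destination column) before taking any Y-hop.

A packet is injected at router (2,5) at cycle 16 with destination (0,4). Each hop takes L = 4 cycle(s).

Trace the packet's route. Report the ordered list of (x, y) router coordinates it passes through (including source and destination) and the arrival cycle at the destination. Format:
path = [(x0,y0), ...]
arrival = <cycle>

#0 — 2,5 | c16
#1 — 1,5 | c20 | W
#2 — 0,5 | c24 | W
#3 — 0,4 | c28 | S

path = [(2,5), (1,5), (0,5), (0,4)]
arrival = 28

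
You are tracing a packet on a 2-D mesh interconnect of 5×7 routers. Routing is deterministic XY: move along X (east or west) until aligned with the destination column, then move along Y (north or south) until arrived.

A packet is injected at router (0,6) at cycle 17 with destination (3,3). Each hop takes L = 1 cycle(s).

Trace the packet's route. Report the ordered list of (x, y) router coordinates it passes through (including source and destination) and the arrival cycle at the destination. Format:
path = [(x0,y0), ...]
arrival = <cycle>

#0 — 0,6 | c17
#1 — 1,6 | c18 | E
#2 — 2,6 | c19 | E
#3 — 3,6 | c20 | E
#4 — 3,5 | c21 | S
#5 — 3,4 | c22 | S
#6 — 3,3 | c23 | S

path = [(0,6), (1,6), (2,6), (3,6), (3,5), (3,4), (3,3)]
arrival = 23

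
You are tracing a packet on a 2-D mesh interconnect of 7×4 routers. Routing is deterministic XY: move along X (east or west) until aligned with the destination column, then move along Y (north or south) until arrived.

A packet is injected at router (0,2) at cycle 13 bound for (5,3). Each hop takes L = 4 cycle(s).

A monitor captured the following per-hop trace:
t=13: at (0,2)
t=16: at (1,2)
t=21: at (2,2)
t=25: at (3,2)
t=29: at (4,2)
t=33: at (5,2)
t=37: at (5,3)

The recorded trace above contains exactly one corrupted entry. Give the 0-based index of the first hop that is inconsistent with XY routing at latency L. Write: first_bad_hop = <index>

check 1→ d=(1,0) cyc+3: BAD: Δcyc=3≠L

first_bad_hop = 1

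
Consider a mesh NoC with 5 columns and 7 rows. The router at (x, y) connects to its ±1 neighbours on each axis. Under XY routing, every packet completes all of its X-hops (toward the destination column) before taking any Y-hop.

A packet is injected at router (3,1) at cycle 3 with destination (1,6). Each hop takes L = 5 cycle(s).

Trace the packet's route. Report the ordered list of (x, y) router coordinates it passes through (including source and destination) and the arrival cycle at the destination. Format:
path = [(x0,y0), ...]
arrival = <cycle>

  0. router=(3,1) cycle=3 (inject)
  1. router=(2,1) cycle=8 dir=W
  2. router=(1,1) cycle=13 dir=W
  3. router=(1,2) cycle=18 dir=N
  4. router=(1,3) cycle=23 dir=N
  5. router=(1,4) cycle=28 dir=N
  6. router=(1,5) cycle=33 dir=N
  7. router=(1,6) cycle=38 dir=N

path = [(3,1), (2,1), (1,1), (1,2), (1,3), (1,4), (1,5), (1,6)]
arrival = 38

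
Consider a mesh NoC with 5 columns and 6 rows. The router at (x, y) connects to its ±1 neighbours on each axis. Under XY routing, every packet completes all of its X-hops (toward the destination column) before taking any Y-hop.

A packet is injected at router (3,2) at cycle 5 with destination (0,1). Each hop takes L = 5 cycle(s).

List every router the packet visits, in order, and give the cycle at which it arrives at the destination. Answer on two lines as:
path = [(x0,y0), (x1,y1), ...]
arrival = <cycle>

hop 0: (3,2) @ cyc 5
hop 1: (2,2) @ cyc 10  [W]
hop 2: (1,2) @ cyc 15  [W]
hop 3: (0,2) @ cyc 20  [W]
hop 4: (0,1) @ cyc 25  [S]

path = [(3,2), (2,2), (1,2), (0,2), (0,1)]
arrival = 25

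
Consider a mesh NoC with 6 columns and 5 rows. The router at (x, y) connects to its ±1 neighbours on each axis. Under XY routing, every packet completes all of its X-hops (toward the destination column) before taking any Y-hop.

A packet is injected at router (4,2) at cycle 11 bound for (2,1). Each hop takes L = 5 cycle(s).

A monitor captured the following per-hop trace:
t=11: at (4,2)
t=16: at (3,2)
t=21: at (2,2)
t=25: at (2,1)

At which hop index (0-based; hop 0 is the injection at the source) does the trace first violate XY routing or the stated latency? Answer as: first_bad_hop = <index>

  1: Δx=-1 Δy=+0 Δt=5 [ok]
  2: Δx=-1 Δy=+0 Δt=5 [ok]
  3: Δx=+0 Δy=-1 Δt=4 [BAD: Δcyc=4≠L]

first_bad_hop = 3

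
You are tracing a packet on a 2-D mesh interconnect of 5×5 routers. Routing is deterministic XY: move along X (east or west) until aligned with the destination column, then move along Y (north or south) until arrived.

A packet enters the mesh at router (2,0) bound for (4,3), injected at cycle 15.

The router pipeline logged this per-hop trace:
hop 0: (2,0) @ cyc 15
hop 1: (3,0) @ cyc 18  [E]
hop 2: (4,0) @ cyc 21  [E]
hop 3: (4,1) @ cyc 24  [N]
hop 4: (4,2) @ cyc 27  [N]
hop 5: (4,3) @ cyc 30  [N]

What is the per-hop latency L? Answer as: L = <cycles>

From hop 0 (15) to hop 1 (18): +3 cycles.
That increment is L by definition: L = 3.

L = 3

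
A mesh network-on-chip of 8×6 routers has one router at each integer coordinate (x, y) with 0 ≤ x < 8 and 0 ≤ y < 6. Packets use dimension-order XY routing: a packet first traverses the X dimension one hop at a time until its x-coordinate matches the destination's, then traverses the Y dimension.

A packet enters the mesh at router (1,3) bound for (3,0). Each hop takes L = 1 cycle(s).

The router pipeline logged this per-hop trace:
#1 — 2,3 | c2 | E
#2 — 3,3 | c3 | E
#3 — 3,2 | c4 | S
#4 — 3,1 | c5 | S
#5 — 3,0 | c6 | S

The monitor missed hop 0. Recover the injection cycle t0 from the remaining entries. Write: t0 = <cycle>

The first recorded entry is hop 1 at cycle 2.
Subtract one hop: t0 = 2 − 1 = 1.

t0 = 1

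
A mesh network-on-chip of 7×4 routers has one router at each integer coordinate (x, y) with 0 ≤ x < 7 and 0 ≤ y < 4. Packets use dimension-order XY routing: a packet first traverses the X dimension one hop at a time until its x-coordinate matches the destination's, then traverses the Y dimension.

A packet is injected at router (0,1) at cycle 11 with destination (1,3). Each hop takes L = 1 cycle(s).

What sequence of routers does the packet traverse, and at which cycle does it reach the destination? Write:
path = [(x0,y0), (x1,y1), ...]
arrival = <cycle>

path = [(0,1), (1,1), (1,2), (1,3)]
arrival = 14

  0. router=(0,1) cycle=11 (inject)
  1. router=(1,1) cycle=12 dir=E
  2. router=(1,2) cycle=13 dir=N
  3. router=(1,3) cycle=14 dir=N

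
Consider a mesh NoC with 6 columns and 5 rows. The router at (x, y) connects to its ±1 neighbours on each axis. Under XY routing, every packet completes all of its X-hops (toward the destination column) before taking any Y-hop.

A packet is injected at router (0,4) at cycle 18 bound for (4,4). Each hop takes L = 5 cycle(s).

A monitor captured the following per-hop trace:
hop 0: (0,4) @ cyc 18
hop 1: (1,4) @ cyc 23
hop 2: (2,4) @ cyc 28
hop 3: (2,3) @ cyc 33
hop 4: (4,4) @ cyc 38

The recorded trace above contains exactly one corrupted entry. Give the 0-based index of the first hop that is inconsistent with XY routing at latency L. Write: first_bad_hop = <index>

check 1→ d=(1,0) cyc+5: ok
check 2→ d=(1,0) cyc+5: ok
check 3→ d=(0,-1) cyc+5: BAD: Y-move but x=2≠4

first_bad_hop = 3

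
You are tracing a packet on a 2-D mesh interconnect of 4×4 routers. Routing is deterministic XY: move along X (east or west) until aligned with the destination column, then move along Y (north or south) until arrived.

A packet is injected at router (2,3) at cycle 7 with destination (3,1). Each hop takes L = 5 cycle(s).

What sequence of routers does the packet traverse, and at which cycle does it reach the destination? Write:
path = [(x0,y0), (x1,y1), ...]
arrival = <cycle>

path = [(2,3), (3,3), (3,2), (3,1)]
arrival = 22

src (2,3)  cyc=7
E→(3,3)  cyc=12
S→(3,2)  cyc=17
S→(3,1)  cyc=22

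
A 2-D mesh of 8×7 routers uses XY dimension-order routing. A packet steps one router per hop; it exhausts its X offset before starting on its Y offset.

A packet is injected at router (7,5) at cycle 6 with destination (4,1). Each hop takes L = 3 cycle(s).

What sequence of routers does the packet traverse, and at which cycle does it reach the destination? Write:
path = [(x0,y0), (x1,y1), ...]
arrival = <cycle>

  0. router=(7,5) cycle=6 (inject)
  1. router=(6,5) cycle=9 dir=W
  2. router=(5,5) cycle=12 dir=W
  3. router=(4,5) cycle=15 dir=W
  4. router=(4,4) cycle=18 dir=S
  5. router=(4,3) cycle=21 dir=S
  6. router=(4,2) cycle=24 dir=S
  7. router=(4,1) cycle=27 dir=S

path = [(7,5), (6,5), (5,5), (4,5), (4,4), (4,3), (4,2), (4,1)]
arrival = 27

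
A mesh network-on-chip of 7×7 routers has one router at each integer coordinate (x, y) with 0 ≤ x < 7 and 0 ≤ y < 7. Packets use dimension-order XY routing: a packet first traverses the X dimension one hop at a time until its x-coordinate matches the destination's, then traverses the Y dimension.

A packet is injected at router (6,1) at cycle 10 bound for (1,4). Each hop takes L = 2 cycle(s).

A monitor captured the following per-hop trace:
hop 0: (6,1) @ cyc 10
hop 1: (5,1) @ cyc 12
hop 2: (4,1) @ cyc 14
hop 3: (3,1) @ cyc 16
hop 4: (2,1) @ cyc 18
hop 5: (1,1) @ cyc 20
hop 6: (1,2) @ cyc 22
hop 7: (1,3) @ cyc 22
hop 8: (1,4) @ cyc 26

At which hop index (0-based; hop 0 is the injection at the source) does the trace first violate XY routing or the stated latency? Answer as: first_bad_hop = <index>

hop 1: step (-1,+0), +2 cyc — ok
hop 2: step (-1,+0), +2 cyc — ok
hop 3: step (-1,+0), +2 cyc — ok
hop 4: step (-1,+0), +2 cyc — ok
hop 5: step (-1,+0), +2 cyc — ok
hop 6: step (+0,+1), +2 cyc — ok
hop 7: step (+0,+1), +0 cyc — BAD: Δcyc=0≠L

first_bad_hop = 7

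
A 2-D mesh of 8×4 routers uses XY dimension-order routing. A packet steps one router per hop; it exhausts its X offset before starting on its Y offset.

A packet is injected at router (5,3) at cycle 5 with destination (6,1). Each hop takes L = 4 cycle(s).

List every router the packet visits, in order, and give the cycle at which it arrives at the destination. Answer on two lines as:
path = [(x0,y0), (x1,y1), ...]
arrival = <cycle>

src (5,3)  cyc=5
E→(6,3)  cyc=9
S→(6,2)  cyc=13
S→(6,1)  cyc=17

path = [(5,3), (6,3), (6,2), (6,1)]
arrival = 17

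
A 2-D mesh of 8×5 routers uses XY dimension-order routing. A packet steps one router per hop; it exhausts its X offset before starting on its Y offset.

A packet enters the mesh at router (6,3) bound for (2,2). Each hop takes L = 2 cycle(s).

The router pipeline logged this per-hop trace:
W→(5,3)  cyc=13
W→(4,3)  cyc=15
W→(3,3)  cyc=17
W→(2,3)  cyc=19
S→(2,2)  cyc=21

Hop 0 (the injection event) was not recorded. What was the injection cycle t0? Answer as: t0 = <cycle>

t0 = 11

The first recorded entry is hop 1 at cycle 13.
Therefore t0 = 13 − L = 11.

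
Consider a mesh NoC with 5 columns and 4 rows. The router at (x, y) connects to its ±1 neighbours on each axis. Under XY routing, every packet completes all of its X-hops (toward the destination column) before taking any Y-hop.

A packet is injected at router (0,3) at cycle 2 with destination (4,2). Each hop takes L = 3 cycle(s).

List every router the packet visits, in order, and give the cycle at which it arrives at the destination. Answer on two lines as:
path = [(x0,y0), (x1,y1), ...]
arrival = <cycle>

hop 0: (0,3) @ cyc 2
hop 1: (1,3) @ cyc 5  [E]
hop 2: (2,3) @ cyc 8  [E]
hop 3: (3,3) @ cyc 11  [E]
hop 4: (4,3) @ cyc 14  [E]
hop 5: (4,2) @ cyc 17  [S]

path = [(0,3), (1,3), (2,3), (3,3), (4,3), (4,2)]
arrival = 17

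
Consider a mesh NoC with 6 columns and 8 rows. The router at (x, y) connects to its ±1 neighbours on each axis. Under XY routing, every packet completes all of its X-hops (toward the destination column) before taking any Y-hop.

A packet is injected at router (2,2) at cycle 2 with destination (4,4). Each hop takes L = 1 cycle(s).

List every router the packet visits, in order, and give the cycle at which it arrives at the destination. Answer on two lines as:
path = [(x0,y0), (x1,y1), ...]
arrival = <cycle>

path = [(2,2), (3,2), (4,2), (4,3), (4,4)]
arrival = 6

src (2,2)  cyc=2
E→(3,2)  cyc=3
E→(4,2)  cyc=4
N→(4,3)  cyc=5
N→(4,4)  cyc=6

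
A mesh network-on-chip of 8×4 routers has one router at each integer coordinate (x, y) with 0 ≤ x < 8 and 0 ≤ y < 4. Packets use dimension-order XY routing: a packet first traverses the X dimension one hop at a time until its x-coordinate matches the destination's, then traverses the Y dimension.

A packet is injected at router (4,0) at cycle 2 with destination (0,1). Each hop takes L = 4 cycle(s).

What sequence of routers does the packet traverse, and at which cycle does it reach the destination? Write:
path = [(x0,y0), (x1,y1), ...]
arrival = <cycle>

  0. router=(4,0) cycle=2 (inject)
  1. router=(3,0) cycle=6 dir=W
  2. router=(2,0) cycle=10 dir=W
  3. router=(1,0) cycle=14 dir=W
  4. router=(0,0) cycle=18 dir=W
  5. router=(0,1) cycle=22 dir=N

path = [(4,0), (3,0), (2,0), (1,0), (0,0), (0,1)]
arrival = 22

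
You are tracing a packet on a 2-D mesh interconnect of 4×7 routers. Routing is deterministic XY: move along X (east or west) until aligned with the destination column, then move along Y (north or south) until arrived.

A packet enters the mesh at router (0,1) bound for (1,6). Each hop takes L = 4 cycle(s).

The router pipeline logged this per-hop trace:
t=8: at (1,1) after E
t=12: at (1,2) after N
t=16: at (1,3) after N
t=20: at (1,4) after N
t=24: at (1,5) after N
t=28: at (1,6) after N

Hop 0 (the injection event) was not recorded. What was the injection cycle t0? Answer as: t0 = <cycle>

t0 = 4

cyc[1] = 8 and cyc[k] = t0 + k·L for every k.
t0 = cyc[1] − L = 8 − 4 = 4.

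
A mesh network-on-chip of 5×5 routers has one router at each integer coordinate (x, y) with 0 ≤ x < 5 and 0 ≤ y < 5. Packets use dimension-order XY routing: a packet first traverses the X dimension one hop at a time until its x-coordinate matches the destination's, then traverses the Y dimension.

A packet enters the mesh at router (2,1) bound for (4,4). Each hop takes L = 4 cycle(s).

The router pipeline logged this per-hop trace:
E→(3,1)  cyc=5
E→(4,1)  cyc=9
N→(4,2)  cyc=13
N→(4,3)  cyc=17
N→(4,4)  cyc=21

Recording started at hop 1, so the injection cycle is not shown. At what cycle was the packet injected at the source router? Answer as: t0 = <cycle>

t0 = 1

cyc[1] = 5 and cyc[k] = t0 + k·L for every k.
t0 = cyc[1] − L = 5 − 4 = 1.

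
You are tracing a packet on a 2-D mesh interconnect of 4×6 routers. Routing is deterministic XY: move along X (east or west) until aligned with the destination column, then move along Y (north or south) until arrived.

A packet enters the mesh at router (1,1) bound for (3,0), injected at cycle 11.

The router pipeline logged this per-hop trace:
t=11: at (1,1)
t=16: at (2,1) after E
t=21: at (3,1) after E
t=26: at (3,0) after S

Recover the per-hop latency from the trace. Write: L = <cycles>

L = 5

Δcyc across hop 0→1: 16 − 11 = 5.
One hop costs L cycles, so L = 5.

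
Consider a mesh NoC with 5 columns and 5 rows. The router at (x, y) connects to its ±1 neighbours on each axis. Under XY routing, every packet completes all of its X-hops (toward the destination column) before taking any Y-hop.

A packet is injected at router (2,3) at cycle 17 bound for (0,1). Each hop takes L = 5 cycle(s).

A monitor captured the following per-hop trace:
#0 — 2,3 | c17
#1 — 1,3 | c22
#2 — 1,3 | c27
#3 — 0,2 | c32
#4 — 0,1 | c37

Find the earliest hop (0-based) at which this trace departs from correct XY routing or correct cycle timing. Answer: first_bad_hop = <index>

first_bad_hop = 2

[1] (-1,+0) / 5c ⇒ ok
[2] (+0,+0) / 5c ⇒ BAD: non-unit step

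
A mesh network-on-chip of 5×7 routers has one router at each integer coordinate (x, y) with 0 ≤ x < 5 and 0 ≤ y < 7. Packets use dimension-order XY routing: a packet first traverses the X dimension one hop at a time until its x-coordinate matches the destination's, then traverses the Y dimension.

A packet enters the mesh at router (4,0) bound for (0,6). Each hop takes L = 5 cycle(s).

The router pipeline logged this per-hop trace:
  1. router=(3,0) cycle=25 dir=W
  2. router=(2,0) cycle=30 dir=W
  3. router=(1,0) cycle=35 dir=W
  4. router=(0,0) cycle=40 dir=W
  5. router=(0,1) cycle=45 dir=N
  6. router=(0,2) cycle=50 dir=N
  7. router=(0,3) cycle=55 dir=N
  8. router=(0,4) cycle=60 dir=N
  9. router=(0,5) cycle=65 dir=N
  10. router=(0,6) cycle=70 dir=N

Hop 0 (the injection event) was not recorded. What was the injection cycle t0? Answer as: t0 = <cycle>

cyc[1] = 25 and cyc[k] = t0 + k·L for every k.
Therefore t0 = 25 − L = 20.

t0 = 20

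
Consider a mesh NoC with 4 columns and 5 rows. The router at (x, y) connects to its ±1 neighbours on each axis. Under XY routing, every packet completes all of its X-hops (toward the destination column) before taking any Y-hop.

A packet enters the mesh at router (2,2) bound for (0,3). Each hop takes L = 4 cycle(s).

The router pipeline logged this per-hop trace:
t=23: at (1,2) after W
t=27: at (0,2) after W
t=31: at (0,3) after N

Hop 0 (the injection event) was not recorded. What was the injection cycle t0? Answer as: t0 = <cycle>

Hop 1 reached at cycle 23; hop k is at t0 + k·L.
Subtract one hop: t0 = 23 − 4 = 19.

t0 = 19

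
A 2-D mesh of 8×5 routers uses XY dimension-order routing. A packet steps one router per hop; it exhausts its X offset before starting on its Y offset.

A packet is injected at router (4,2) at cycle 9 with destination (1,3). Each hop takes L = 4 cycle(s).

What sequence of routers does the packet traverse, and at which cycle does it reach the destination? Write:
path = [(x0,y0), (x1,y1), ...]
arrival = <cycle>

path = [(4,2), (3,2), (2,2), (1,2), (1,3)]
arrival = 25

#0 — 4,2 | c9
#1 — 3,2 | c13 | W
#2 — 2,2 | c17 | W
#3 — 1,2 | c21 | W
#4 — 1,3 | c25 | N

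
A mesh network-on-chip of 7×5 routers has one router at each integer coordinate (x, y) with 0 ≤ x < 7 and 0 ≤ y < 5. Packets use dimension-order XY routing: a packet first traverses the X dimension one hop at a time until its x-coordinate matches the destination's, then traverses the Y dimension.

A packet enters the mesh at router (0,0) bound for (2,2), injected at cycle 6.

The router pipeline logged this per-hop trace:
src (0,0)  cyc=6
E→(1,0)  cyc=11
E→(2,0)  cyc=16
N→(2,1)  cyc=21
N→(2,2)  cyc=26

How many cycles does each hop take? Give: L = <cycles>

cyc[1] − cyc[0] = 11 − 6 = 5.
That increment is L by definition: L = 5.

L = 5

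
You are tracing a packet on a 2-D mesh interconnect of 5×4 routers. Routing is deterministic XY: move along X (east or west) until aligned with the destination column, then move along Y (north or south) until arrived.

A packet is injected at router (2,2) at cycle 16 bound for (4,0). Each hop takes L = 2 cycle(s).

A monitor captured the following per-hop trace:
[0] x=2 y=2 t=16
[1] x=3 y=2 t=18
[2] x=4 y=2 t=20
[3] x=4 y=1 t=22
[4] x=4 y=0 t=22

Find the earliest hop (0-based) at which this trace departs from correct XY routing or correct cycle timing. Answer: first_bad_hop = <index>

first_bad_hop = 4

hop 1: step (+1,+0), +2 cyc — ok
hop 2: step (+1,+0), +2 cyc — ok
hop 3: step (+0,-1), +2 cyc — ok
hop 4: step (+0,-1), +0 cyc — BAD: Δcyc=0≠L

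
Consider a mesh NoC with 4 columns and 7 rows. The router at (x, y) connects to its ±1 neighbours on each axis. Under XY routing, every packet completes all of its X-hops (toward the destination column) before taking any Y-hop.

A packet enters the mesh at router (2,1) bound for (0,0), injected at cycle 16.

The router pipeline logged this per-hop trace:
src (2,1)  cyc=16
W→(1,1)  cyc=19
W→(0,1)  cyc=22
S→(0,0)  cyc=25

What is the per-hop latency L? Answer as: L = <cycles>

L = 3

Between hops 0 and 1 the cycle counter advances 19 − 16 = 3.
Each hop adds L, hence L = 3.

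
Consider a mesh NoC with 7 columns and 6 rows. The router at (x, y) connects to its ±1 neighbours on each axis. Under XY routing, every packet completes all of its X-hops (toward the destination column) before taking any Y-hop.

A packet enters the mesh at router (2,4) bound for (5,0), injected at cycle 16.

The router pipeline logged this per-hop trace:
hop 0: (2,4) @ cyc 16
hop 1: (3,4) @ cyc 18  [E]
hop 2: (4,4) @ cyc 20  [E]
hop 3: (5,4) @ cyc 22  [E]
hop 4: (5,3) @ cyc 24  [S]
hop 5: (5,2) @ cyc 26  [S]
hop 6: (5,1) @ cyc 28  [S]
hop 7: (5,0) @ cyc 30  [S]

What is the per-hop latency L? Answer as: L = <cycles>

cyc[1] − cyc[0] = 18 − 16 = 2.
Per-hop latency L = Δcyc = 2.

L = 2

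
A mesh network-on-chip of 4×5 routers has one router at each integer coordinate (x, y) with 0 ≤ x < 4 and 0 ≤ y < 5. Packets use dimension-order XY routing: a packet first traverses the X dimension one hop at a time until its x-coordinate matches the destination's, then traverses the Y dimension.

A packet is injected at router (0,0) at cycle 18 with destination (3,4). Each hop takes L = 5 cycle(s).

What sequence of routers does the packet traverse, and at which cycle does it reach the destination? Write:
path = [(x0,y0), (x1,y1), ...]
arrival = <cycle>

path = [(0,0), (1,0), (2,0), (3,0), (3,1), (3,2), (3,3), (3,4)]
arrival = 53

t=18: at (0,0)
t=23: at (1,0) after E
t=28: at (2,0) after E
t=33: at (3,0) after E
t=38: at (3,1) after N
t=43: at (3,2) after N
t=48: at (3,3) after N
t=53: at (3,4) after N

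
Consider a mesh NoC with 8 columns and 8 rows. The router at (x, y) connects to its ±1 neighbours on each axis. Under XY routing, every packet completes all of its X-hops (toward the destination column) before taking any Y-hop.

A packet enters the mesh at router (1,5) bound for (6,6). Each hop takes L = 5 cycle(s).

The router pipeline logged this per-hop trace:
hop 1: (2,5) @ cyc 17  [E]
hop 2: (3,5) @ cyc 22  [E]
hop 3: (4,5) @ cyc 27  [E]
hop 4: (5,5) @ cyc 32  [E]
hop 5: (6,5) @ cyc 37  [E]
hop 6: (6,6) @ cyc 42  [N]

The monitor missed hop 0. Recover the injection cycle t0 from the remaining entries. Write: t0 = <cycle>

cyc[1] = 17 and cyc[k] = t0 + k·L for every k.
Subtract one hop: t0 = 17 − 5 = 12.

t0 = 12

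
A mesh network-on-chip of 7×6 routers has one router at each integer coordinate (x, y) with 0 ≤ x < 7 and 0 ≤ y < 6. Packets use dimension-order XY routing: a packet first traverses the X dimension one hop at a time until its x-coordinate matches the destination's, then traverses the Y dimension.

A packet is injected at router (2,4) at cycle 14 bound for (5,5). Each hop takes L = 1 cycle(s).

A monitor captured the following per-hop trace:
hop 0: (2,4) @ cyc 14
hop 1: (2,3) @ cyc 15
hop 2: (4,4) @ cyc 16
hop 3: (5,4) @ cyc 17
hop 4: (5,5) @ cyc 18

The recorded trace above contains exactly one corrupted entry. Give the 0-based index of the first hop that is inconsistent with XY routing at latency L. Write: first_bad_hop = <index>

[1] (+0,-1) / 1c ⇒ BAD: Y-move but x=2≠5

first_bad_hop = 1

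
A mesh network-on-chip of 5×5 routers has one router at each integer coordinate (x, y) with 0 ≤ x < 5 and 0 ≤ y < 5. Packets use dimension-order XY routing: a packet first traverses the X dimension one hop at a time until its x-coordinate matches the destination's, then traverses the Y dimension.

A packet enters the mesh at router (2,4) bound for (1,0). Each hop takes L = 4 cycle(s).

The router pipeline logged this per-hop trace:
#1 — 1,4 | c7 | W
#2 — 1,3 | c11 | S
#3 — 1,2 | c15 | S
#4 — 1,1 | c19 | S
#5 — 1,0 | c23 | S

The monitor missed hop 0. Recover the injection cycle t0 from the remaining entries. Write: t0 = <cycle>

Hop 1 reached at cycle 7; hop k is at t0 + k·L.
So t0 = 7 − 1·4 = 3.

t0 = 3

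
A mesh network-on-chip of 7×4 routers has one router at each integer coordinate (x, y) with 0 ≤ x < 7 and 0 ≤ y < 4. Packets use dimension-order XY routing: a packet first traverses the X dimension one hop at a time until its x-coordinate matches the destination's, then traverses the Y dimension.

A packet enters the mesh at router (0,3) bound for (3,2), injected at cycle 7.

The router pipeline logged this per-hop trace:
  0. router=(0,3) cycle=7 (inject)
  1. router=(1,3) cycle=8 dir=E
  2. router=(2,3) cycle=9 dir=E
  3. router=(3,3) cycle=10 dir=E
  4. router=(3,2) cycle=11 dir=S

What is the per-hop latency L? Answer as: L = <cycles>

Δcyc across hop 0→1: 8 − 7 = 1.
Per-hop latency L = Δcyc = 1.

L = 1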